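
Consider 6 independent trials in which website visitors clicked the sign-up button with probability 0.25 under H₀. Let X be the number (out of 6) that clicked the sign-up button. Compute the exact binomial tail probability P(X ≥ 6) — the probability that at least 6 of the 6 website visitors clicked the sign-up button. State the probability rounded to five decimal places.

X is binomial with n = 6 and p = 0.25.
P(X ≥ 6) = C(6,6)·0.25^6·0.75^0.
= 0.000244 = 0.00024.

P = 0.00024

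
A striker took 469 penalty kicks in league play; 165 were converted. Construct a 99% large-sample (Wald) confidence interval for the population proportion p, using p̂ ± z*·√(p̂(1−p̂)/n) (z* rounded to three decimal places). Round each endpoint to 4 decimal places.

With x = 165 successes in n = 469, p̂ = 0.35181.
SE(p̂) = √(0.35181·0.64819/469) = 0.022051.
z* = 2.576 at the 99% level.
Margin = 2.576·0.022051 = 0.05680.
So the interval runs from 0.2950 to 0.4086.

(0.2950, 0.4086)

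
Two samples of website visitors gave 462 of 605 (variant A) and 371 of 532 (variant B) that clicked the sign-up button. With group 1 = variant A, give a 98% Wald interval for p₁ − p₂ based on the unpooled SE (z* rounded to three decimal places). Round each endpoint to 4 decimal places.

(0.0049, 0.1276)

p̂₁ = 0.76364, p̂₂ = 0.69737, so the observed difference is 0.06627.
Unpooled SE = √(p̂₁(1−p̂₁)/n₁ + p̂₂(1−p̂₂)/n₂) = √(0.000298340 + 0.000396702) = 0.026364.
For 98% confidence, z* = 2.326. Margin of error = 0.06132.
Interval: 0.06627 ± 0.06132 → (0.0049, 0.1276).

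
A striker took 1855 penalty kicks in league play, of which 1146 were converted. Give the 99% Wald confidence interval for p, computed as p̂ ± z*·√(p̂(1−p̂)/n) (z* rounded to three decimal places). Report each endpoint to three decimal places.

(0.589, 0.647)

With x = 1146 successes in n = 1855, p̂ = 0.61779.
SE(p̂) = √(0.61779·0.38221/1855) = 0.011282.
The 99% critical value is z* = 2.576.
Margin = 2.576·0.011282 = 0.02906.
Interval: 0.61779 ± 0.02906 → (0.589, 0.647).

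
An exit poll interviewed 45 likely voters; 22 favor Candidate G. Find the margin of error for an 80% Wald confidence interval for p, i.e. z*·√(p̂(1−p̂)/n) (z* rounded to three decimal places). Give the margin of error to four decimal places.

ME = 0.0955

p̂ = 22/45 = 0.48889.
Standard error of p̂: √(0.249877/45) = √0.005552812 = 0.074517.
The 80% critical value is z* = 1.282.
ME = 1.282·0.074517 = 0.0955.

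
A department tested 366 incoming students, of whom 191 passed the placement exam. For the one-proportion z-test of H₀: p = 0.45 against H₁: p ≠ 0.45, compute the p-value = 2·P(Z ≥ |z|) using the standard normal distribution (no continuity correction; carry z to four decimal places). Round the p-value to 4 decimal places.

p-value = 0.0057

With x = 191 successes in n = 366, p̂ = 0.52186.
SE₀ = √(0.45·0.55/366) = 0.026004.
Test statistic (full precision, shown to 4 dp): z = (191/366 − 0.45)/SE₀ ≈ 2.7633.
From the standard normal, 2·P(Z ≥ |z|) = 0.0057.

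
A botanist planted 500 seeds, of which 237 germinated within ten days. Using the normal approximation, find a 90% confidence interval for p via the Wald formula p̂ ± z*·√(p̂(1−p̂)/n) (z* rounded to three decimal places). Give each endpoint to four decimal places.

With x = 237 successes in n = 500, p̂ = 0.47400.
SE = √(p̂(1−p̂)/n) = √(0.249324/500) = 0.022330.
z* = 1.645 at the 90% level.
Margin = 1.645·0.022330 = 0.03673.
CI: 0.47400 ± 0.03673 = (0.4373, 0.5107).

(0.4373, 0.5107)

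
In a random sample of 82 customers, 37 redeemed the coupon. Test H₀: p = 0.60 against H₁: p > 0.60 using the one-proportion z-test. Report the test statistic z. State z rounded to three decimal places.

z = -2.750

With x = 37 successes in n = 82, p̂ = 0.45122.
SE₀ = √(0.60·0.40/82) = 0.054100.
Test statistic: z = -0.14878/0.054100 = -2.750.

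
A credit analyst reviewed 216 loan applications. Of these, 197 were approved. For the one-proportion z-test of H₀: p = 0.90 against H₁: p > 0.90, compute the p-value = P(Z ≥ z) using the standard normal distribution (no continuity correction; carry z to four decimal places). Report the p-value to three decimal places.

Sample proportion p̂ = 197/216 = 0.91204.
Under H₀, SE = √(p₀(1−p₀)/n) = √(0.90·0.10/216) = √0.000416667 = 0.020412.
Test statistic (full precision, shown to 4 dp): z = (197/216 − 0.90)/SE₀ ≈ 0.5897.
p-value = P(Z ≥ z) with z = 0.5897 → 0.278.

p-value = 0.278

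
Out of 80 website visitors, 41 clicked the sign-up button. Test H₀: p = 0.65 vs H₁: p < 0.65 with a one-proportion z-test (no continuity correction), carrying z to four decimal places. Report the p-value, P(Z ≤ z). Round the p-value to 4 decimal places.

With x = 41 successes in n = 80, p̂ = 0.51250.
Under H₀, SE = √(p₀(1−p₀)/n) = √(0.65·0.35/80) = √0.002843750 = 0.053327.
z = (p̂ − p₀)/SE = (41/80 − 0.65)/0.053327 ≈ -2.5784.
From the standard normal, P(Z ≤ z) = 0.0050.

p-value = 0.0050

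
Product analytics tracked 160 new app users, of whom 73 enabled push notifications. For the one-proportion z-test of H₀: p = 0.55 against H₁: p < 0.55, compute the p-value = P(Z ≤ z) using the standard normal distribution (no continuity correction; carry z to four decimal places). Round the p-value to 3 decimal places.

p-value = 0.009

The sample proportion is 73/160 = 0.45625.
Under H₀, SE = √(p₀(1−p₀)/n) = √(0.55·0.45/160) = √0.001546875 = 0.039330.
z = (p̂ − p₀)/SE = (73/160 − 0.55)/0.039330 ≈ -2.3837.
From the standard normal, P(Z ≤ z) = 0.009.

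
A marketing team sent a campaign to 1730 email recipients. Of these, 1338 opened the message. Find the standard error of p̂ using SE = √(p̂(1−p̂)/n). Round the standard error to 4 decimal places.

SE = 0.0101

Sample proportion p̂ = 1338/1730 = 0.77341.
p̂(1−p̂) = 0.175247.
SE = √(0.175247/1730) = √0.000101299 = 0.0101.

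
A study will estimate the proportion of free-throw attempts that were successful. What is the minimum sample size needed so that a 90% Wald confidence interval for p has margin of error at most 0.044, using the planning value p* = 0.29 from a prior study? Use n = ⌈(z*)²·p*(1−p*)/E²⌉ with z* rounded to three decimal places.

n = 288

The 90% critical value is z* = 1.645.
p*(1−p*) = 0.2059.
Required n before rounding: 2.706025 × 0.2059 / 0.044² = 287.795.
⌈287.795⌉ = 288.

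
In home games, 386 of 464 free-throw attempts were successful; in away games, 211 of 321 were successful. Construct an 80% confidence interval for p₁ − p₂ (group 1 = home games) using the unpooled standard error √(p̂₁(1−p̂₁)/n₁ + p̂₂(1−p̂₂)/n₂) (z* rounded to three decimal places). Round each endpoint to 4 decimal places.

p̂₁ = 0.83190, p̂₂ = 0.65732, so the observed difference is 0.17458.
Unpooled SE = √(p̂₁(1−p̂₁)/n₁ + p̂₂(1−p̂₂)/n₂) = √(0.000301389 + 0.000701714) = 0.031672.
The 80% critical value is z* = 1.282. Margin = 1.282·0.031672 = 0.04060.
Interval: 0.17458 ± 0.04060 → (0.1340, 0.2152).

(0.1340, 0.2152)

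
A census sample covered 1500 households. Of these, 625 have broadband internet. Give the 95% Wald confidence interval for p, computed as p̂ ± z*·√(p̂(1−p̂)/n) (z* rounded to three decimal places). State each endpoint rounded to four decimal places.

p̂ = 625/1500 = 0.41667.
Standard error of p̂: √(0.243056/1500) = √0.000162037 = 0.012729.
For 95% confidence, z* = 1.960.
Margin = 1.960·0.012729 = 0.02495.
So the interval runs from 0.3917 to 0.4416.

(0.3917, 0.4416)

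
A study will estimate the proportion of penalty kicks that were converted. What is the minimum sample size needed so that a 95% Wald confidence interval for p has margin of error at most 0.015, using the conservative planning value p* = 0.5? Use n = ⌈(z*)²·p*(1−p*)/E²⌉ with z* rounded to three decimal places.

n = 4269

z* = 1.960 at the 95% level.
p*(1−p*) = 0.2500.
(z*)²·p*(1−p*)/E² = 3.841600·0.2500/0.000225 = 4268.444.
⌈4268.444⌉ = 4269.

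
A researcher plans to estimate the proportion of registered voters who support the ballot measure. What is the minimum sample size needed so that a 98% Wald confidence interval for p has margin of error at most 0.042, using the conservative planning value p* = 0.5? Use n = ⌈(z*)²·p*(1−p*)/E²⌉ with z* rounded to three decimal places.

For 98% confidence, z* = 2.326.
p*(1−p*) = 0.50·0.50 = 0.2500.
(z*)²·p*(1−p*)/E² = 5.410276·0.2500/0.001764 = 766.762.
⌈766.762⌉ = 767.

n = 767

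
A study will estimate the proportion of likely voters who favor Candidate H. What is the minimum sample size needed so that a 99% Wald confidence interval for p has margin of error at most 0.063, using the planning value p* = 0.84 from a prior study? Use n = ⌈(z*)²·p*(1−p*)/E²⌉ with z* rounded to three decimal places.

The 99% critical value is z* = 2.576.
p*(1−p*) = 0.1344.
(z*)²·p*(1−p*)/E² = 6.635776·0.1344/0.003969 = 224.704.
Rounding up, n = 225.

n = 225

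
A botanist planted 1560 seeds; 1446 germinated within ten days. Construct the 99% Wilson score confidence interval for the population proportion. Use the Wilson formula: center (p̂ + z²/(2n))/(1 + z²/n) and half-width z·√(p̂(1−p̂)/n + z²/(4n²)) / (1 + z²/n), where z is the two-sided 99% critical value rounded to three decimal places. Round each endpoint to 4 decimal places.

(0.9081, 0.9421)

Here p̂ = 1446/1560 = 0.92692 and z = 2.576 (z² = 6.635776).
Denominator 1 + z²/n = 1 + 6.635776/1560 = 1.004254.
Center = (0.92692 + 0.002127)/1.004254 = 0.92511.
Radicand: p̂(1−p̂)/n + z²/(4n²) = 0.000043421 + 0.000000682 = 0.000044103.
Half-width = z·√(radicand)/denom = 2.576·0.006641/1.004254 = 0.01703.
So the interval runs from 0.9081 to 0.9421.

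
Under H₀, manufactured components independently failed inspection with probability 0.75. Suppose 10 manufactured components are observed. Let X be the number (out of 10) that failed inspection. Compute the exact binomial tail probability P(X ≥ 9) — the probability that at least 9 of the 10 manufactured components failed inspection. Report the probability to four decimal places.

X ~ Binomial(n=10, p=0.75).
P(X ≥ 9) = C(10,9)·0.75^9·0.25^1 + C(10,10)·0.75^10·0.25^0.
= 0.187712 + 0.056314 = 0.2440.

P = 0.2440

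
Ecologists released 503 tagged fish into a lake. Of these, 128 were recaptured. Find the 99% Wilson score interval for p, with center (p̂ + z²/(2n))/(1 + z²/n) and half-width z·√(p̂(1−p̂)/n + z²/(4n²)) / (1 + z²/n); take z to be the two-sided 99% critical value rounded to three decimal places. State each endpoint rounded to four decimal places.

(0.2079, 0.3075)

Here p̂ = 128/503 = 0.25447 and z = 2.576 (z² = 6.635776).
1 + z²/n = 1.013192.
Adjusted center: (0.25447 + z²/(2n))/1.013192 = 0.25767.
Radicand: p̂(1−p̂)/n + z²/(4n²) = 0.000377170 + 0.000006557 = 0.000383727.
Half-width = z·√(radicand)/denom = 2.576·0.019589/1.013192 = 0.04980.
Interval: 0.25767 ± 0.04980 → (0.2079, 0.3075).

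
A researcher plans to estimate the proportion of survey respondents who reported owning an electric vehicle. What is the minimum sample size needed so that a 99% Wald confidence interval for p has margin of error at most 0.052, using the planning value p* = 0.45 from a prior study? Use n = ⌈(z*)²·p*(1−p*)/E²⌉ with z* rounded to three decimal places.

n = 608

For 99% confidence, z* = 2.576.
p*(1−p*) = 0.2475.
(z*)²·p*(1−p*)/E² = 6.635776·0.2475/0.002704 = 607.380.
⌈607.380⌉ = 608.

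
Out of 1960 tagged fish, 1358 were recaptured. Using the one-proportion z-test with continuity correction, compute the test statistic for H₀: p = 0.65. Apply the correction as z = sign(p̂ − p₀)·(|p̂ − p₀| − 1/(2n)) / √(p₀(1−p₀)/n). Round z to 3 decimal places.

z = 3.954

p̂ = 1358/1960 = 0.69286. p̂ − p₀ = 0.042857.
Continuity correction 1/(2n) = 1/3920 = 0.000255.
Corrected numerator: |0.042857| − 0.000255 = 0.042602.
Under H₀, SE = √(p₀(1−p₀)/n) = √(0.65·0.35/1960) = √0.000116071 = 0.010774.
z = +0.042602/0.010774 = 3.954.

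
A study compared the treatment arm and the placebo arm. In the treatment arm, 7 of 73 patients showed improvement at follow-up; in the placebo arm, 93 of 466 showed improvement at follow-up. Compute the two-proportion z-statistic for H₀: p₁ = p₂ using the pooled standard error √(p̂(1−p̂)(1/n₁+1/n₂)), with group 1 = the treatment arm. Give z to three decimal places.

p̂₁ = 7/73 = 0.09589, p̂₂ = 93/466 = 0.19957.
Pooled p̂ = (7+93)/(73+466) = 100/539 = 0.18553.
Pooled SE = √[0.1511078·0.01584455] ≈ 0.048931.
z = -0.10368/0.048931 = -2.119.

z = -2.119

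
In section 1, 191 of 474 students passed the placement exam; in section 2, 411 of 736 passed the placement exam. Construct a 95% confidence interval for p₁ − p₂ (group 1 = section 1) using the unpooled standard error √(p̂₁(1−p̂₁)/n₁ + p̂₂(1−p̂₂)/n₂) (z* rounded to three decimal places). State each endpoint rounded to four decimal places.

p̂₁ = 0.40295, p̂₂ = 0.55842, so the observed difference is -0.15547.
Unpooled SE = √(p̂₁(1−p̂₁)/n₁ + p̂₂(1−p̂₂)/n₂) = √(0.000507557 + 0.000335036) = 0.029027.
For 95% confidence, z* = 1.960. Margin = 1.960·0.029027 = 0.05689.
So the interval runs from -0.2124 to -0.0986.

(-0.2124, -0.0986)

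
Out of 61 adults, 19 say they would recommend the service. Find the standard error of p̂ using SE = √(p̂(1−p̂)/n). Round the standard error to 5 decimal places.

p̂ = 19/61 = 0.31148.
p̂(1−p̂) = 0.31148·0.68852 = 0.214460.
Dividing by n and taking the root: √0.003515738 = 0.05929.

SE = 0.05929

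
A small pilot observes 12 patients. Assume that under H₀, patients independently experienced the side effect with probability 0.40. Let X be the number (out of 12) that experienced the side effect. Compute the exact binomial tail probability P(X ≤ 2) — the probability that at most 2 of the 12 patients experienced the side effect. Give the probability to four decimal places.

P = 0.0834

X is binomial with n = 12 and p = 0.40.
P(X ≤ 2) = C(12,0)·0.40^0·0.60^12 + C(12,1)·0.40^1·0.60^11 + C(12,2)·0.40^2·0.60^10.
= 0.002177 + 0.017414 + 0.063852 = 0.0834.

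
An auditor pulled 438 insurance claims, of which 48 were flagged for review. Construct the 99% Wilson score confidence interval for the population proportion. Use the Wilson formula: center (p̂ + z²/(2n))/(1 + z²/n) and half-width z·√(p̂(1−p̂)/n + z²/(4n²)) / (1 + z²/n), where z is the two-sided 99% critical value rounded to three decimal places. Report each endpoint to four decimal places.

p̂ = 48/438 = 0.10959; z = 2.576, so z² = 6.635776.
Denominator 1 + z²/n = 1 + 6.635776/438 = 1.015150.
Adjusted center: (0.10959 + z²/(2n))/1.015150 = 0.11542.
Radicand: p̂(1−p̂)/n + z²/(4n²) = 0.000222784 + 0.000008647 = 0.000231431.
Half-width = 2.576·√0.000231431/1.015150 = 0.03860.
Interval: 0.11542 ± 0.03860 → (0.0768, 0.1540).

(0.0768, 0.1540)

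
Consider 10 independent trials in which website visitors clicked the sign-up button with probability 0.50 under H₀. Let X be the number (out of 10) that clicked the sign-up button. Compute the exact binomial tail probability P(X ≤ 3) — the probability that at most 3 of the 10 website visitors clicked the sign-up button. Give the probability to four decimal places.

P = 0.1719

X is binomial with n = 10 and p = 0.50.
P(X ≤ 3) = C(10,0)·0.50^0·0.50^10 + C(10,1)·0.50^1·0.50^9 + C(10,2)·0.50^2·0.50^8 + C(10,3)·0.50^3·0.50^7.
= 0.000977 + 0.009766 + 0.043945 + 0.117188 = 0.1719.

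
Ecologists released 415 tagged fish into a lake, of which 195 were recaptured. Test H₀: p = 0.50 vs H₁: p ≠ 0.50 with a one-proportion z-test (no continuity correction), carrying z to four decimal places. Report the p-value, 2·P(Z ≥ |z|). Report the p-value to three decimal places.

p-value = 0.220

With x = 195 successes in n = 415, p̂ = 0.46988.
SE₀ = √(0.50·0.50/415) = 0.024544.
Test statistic (full precision, shown to 4 dp): z = (195/415 − 0.50)/SE₀ ≈ -1.2272.
p-value = 2·P(Z ≥ |z|) with z = -1.2272 → 0.220.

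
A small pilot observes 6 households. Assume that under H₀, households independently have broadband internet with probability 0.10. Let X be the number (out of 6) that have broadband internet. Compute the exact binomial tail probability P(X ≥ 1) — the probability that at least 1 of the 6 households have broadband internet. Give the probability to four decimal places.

P = 0.4686

X is binomial with n = 6 and p = 0.10.
P(X ≥ 1) = Σ_{j=1}^{6} C(6,j)·0.10^j·0.90^{6−j}.
= 0.354294 + 0.098415 + 0.014580 + 0.001215 + 0.000054 + 0.000001 = 0.4686.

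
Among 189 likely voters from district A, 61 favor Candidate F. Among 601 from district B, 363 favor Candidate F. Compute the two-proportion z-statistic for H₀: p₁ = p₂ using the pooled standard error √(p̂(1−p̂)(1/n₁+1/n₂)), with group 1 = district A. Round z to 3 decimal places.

p̂₁ = 61/189 = 0.32275, p̂₂ = 363/601 = 0.60399.
Pooled p̂ = (61+363)/(189+601) = 424/790 = 0.53671.
SE = √[p̂(1−p̂)(1/n₁+1/n₂)] = √[0.53671·0.46329·(1/189+1/601)] ≈ 0.041585.
z = -0.28124/0.041585 = -6.763.

z = -6.763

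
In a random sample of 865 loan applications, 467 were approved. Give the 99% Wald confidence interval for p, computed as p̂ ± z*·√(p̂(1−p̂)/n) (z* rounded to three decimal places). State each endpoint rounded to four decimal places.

(0.4962, 0.5835)

The sample proportion is 467/865 = 0.53988.
SE(p̂) = √(0.53988·0.46012/865) = 0.016946.
z* = 2.576 at the 99% level.
Margin = 2.576·0.016946 = 0.04365.
So the interval runs from 0.4962 to 0.5835.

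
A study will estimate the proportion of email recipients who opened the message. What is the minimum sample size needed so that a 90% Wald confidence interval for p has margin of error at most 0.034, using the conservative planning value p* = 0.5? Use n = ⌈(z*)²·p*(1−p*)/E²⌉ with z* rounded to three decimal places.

n = 586

z* = 1.645 at the 90% level.
p*(1−p*) = 0.2500.
(z*)²·p*(1−p*)/E² = 2.706025·0.2500/0.001156 = 585.213.
Rounding up, n = 586.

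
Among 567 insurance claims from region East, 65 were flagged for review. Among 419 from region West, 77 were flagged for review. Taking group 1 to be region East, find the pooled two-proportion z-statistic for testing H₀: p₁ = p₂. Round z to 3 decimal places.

z = -3.056

Sample proportions: p̂₁ = 65/567 = 0.11464 and p̂₂ = 77/419 = 0.18377.
Pooled p̂ = (65+77)/(567+419) = 142/986 = 0.14402.
Pooled SE = √[0.1232756·0.00415030] ≈ 0.022619.
z = -0.06913/0.022619 = -3.056.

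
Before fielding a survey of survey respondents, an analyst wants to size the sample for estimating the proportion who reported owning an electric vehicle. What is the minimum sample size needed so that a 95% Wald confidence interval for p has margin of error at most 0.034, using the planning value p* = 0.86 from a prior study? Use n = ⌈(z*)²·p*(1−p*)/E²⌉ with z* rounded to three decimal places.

n = 401

z* = 1.960 at the 95% level.
p*(1−p*) = 0.86·0.14 = 0.1204.
(z*)²·p*(1−p*)/E² = 3.841600·0.1204/0.001156 = 400.111.
⌈400.111⌉ = 401.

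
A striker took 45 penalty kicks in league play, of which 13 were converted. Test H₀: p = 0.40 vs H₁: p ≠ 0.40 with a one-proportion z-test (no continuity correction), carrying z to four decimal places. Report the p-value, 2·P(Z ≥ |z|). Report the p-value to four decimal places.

p-value = 0.1281

With x = 13 successes in n = 45, p̂ = 0.28889.
Under H₀, SE = √(p₀(1−p₀)/n) = √(0.40·0.60/45) = √0.005333333 = 0.073030.
Test statistic (full precision, shown to 4 dp): z = (13/45 − 0.40)/SE₀ ≈ -1.5215.
From the standard normal, 2·P(Z ≥ |z|) = 0.1281.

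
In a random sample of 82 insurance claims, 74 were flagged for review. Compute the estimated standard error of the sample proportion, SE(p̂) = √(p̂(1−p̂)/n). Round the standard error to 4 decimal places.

The sample proportion is 74/82 = 0.90244.
p̂(1−p̂) = 0.90244·0.09756 = 0.088042.
SE = √(0.088042/82) = √0.001073683 = 0.0328.

SE = 0.0328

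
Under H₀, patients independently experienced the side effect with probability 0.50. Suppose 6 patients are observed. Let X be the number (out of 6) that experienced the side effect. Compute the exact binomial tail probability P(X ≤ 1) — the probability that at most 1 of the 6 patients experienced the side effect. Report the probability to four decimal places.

P = 0.1094

X is binomial with n = 6 and p = 0.50.
P(X ≤ 1) = C(6,0)·0.50^0·0.50^6 + C(6,1)·0.50^1·0.50^5.
= 0.015625 + 0.093750 = 0.1094.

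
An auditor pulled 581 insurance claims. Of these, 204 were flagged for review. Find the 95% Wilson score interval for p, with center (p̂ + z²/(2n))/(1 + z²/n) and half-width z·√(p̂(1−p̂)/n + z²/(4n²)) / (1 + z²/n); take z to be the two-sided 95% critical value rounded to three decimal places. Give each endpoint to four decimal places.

Here p̂ = 204/581 = 0.35112 and z = 1.960 (z² = 3.841600).
Denominator 1 + z²/n = 1 + 3.841600/581 = 1.006612.
Center = (0.35112 + 0.003306)/1.006612 = 0.35210.
Radicand: p̂(1−p̂)/n + z²/(4n²) = 0.000392142 + 0.000002845 = 0.000394987.
Half-width = z·√(radicand)/denom = 1.960·0.019874/1.006612 = 0.03870.
So the interval runs from 0.3134 to 0.3908.

(0.3134, 0.3908)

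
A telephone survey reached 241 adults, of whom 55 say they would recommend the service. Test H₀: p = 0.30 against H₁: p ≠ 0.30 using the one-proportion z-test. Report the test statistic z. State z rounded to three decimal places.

The sample proportion is 55/241 = 0.22822.
Null standard error: √(0.30·0.70/241) = √0.000871369 = 0.029519.
z = (p̂ − p₀)/SE = (0.22822 − 0.30)/0.029519 = -2.432.

z = -2.432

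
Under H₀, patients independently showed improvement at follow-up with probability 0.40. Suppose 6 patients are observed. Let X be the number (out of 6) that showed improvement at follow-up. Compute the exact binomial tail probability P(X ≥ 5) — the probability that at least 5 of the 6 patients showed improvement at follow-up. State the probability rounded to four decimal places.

P = 0.0410

X ~ Binomial(n=6, p=0.40).
P(X ≥ 5) = C(6,5)·0.40^5·0.60^1 + C(6,6)·0.40^6·0.60^0.
= 0.036864 + 0.004096 = 0.0410.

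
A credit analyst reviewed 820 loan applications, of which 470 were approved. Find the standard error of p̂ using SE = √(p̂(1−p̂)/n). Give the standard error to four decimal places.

p̂ = 470/820 = 0.57317.
p̂(1−p̂) = 0.244646.
SE = √(0.244646/820) = √0.000298349 = 0.0173.

SE = 0.0173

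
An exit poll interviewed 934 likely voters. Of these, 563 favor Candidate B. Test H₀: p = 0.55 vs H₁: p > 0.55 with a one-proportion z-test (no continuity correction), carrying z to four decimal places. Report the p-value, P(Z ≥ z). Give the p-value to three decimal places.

With x = 563 successes in n = 934, p̂ = 0.60278.
SE₀ = √(0.55·0.45/934) = 0.016278.
Test statistic (full precision, shown to 4 dp): z = (563/934 − 0.55)/SE₀ ≈ 3.2425.
From the standard normal, P(Z ≥ z) = 0.001.

p-value = 0.001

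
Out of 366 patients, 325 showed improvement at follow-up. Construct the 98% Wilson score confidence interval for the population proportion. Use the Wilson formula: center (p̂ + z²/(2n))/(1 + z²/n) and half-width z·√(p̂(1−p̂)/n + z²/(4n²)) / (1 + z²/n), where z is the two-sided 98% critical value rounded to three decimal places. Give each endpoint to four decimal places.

(0.8438, 0.9208)

p̂ = 325/366 = 0.88798; z = 2.326, so z² = 5.410276.
1 + z²/n = 1.014782.
Adjusted center: (0.88798 + z²/(2n))/1.014782 = 0.88233.
Radicand: p̂(1−p̂)/n + z²/(4n²) = 0.000271784 + 0.000010097 = 0.000281881.
Half-width = z·√(radicand)/denom = 2.326·0.016789/1.014782 = 0.03848.
CI: 0.88233 ± 0.03848 = (0.8438, 0.9208).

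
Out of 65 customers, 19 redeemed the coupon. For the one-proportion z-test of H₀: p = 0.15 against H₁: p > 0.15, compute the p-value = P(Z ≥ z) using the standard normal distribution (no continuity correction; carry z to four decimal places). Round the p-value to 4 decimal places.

Sample proportion p̂ = 19/65 = 0.29231.
Under H₀, SE = √(p₀(1−p₀)/n) = √(0.15·0.85/65) = √0.001961538 = 0.044289.
z = (p̂ − p₀)/SE = (19/65 − 0.15)/0.044289 ≈ 3.2131.
From the standard normal, P(Z ≥ z) = 0.0007.

p-value = 0.0007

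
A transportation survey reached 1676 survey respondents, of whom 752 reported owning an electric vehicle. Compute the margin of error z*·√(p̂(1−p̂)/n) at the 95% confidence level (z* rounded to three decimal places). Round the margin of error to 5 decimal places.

With x = 752 successes in n = 1676, p̂ = 0.44869.
SE(p̂) = √(0.44869·0.55131/1676) = 0.012149.
For 95% confidence, z* = 1.960.
ME = 1.960·0.012149 = 0.02381.

ME = 0.02381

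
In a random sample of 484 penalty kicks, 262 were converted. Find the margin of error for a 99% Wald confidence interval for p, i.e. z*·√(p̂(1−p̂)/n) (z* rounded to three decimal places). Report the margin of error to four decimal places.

p̂ = 262/484 = 0.54132.
SE(p̂) = √(0.54132·0.45868/484) = 0.022650.
z* = 2.576 at the 99% level.
Margin of error = z*·SE = 2.576 × 0.022650 = 0.0583.

ME = 0.0583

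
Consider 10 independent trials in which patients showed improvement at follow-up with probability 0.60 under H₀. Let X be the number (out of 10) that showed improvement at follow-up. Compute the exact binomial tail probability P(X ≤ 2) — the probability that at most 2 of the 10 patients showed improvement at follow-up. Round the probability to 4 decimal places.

P = 0.0123

X is binomial with n = 10 and p = 0.60.
P(X ≤ 2) = C(10,0)·0.60^0·0.40^10 + C(10,1)·0.60^1·0.40^9 + C(10,2)·0.60^2·0.40^8.
= 0.000105 + 0.001573 + 0.010617 = 0.0123.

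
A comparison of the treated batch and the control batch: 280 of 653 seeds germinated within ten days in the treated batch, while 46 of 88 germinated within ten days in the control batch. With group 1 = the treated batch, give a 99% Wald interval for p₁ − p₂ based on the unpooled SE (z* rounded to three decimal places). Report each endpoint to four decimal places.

p̂₁ = 280/653 = 0.42879, p̂₂ = 46/88 = 0.52273; p̂₁ − p̂₂ = -0.09394.
SE = √(0.000375083 + 0.002835039) = √0.003210122 = 0.056658.
For 99% confidence, z* = 2.576. Margin of error = 0.14595.
So the interval runs from -0.2399 to 0.0520.

(-0.2399, 0.0520)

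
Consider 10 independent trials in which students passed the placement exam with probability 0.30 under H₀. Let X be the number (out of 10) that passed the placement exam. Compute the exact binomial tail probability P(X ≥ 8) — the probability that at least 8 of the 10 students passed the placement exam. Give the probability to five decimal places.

X ~ Binomial(n=10, p=0.30).
P(X ≥ 8) = C(10,8)·0.30^8·0.70^2 + C(10,9)·0.30^9·0.70^1 + C(10,10)·0.30^10·0.70^0.
= 0.001447 + 0.000138 + 0.000006 = 0.00159.

P = 0.00159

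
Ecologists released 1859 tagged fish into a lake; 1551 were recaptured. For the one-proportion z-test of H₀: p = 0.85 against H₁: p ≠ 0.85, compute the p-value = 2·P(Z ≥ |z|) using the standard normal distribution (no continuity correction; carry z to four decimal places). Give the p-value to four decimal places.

p-value = 0.0583

Sample proportion p̂ = 1551/1859 = 0.83432.
Under H₀, SE = √(p₀(1−p₀)/n) = √(0.85·0.15/1859) = √0.000068585 = 0.008282.
Test statistic (full precision, shown to 4 dp): z = (1551/1859 − 0.85)/SE₀ ≈ -1.8934.
From the standard normal, 2·P(Z ≥ |z|) = 0.0583.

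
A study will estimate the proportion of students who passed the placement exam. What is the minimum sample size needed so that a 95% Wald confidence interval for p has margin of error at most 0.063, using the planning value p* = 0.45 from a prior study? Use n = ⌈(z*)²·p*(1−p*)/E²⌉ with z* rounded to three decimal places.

n = 240

The 95% critical value is z* = 1.960.
p*(1−p*) = 0.2475.
Required n before rounding: 3.841600 × 0.2475 / 0.063² = 239.556.
Rounding up, n = 240.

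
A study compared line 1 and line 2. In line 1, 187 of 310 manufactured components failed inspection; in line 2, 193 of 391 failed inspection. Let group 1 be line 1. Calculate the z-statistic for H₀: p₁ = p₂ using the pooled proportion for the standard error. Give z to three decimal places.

z = 2.893

Sample proportions: p̂₁ = 187/310 = 0.60323 and p̂₂ = 193/391 = 0.49361.
Pooling: p̂ = 380/701 = 0.54208.
Pooled SE = √[0.2482290·0.00578335] ≈ 0.037889.
z = 0.10962/0.037889 = 2.893.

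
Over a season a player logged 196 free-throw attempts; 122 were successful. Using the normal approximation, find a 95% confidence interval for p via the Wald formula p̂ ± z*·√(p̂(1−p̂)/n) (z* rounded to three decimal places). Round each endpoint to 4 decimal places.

Sample proportion p̂ = 122/196 = 0.62245.
SE(p̂) = √(0.62245·0.37755/196) = 0.034627.
z* = 1.960 at the 95% level.
Margin of error: 1.960 × 0.034627 = 0.06787.
So the interval runs from 0.5546 to 0.6903.

(0.5546, 0.6903)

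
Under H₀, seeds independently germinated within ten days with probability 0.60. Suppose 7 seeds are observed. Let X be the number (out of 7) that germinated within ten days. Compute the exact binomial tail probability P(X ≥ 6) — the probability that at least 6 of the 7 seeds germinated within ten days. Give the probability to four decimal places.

X is binomial with n = 7 and p = 0.60.
P(X ≥ 6) = C(7,6)·0.60^6·0.40^1 + C(7,7)·0.60^7·0.40^0.
= 0.130637 + 0.027994 = 0.1586.

P = 0.1586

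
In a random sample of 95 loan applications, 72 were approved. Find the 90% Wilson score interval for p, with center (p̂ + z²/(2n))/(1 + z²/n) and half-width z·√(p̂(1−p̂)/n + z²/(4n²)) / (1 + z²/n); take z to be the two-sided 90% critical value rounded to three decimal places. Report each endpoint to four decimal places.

(0.6791, 0.8224)

Here p̂ = 72/95 = 0.75789 and z = 1.645 (z² = 2.706025).
Denominator 1 + z²/n = 1 + 2.706025/95 = 1.028484.
Center = (0.75789 + 0.014242)/1.028484 = 0.75075.
Radicand: p̂(1−p̂)/n + z²/(4n²) = 0.001931477 + 0.000074959 = 0.002006436.
Half-width = z·√(radicand)/denom = 1.645·0.044793/1.028484 = 0.07164.
CI: 0.75075 ± 0.07164 = (0.6791, 0.8224).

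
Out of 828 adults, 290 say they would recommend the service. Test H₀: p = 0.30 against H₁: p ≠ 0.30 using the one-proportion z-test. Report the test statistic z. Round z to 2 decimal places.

Sample proportion p̂ = 290/828 = 0.35024.
SE₀ = √(0.30·0.70/828) = 0.015926.
z = (0.35024 − 0.30)/0.015926 = 0.05024/0.015926 = 3.15.

z = 3.15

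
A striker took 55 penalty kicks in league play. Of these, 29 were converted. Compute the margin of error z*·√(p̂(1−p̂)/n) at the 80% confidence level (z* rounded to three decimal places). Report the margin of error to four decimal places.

ME = 0.0863

With x = 29 successes in n = 55, p̂ = 0.52727.
SE(p̂) = √(0.52727·0.47273/55) = 0.067320.
The 80% critical value is z* = 1.282.
So ME = 0.0863.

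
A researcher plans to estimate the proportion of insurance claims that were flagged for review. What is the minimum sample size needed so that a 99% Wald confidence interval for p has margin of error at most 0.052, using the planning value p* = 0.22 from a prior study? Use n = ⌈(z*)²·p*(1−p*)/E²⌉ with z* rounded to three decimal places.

The 99% critical value is z* = 2.576.
p*(1−p*) = 0.22·0.78 = 0.1716.
Required n before rounding: 6.635776 × 0.1716 / 0.052² = 421.117.
Rounding up, n = 422.

n = 422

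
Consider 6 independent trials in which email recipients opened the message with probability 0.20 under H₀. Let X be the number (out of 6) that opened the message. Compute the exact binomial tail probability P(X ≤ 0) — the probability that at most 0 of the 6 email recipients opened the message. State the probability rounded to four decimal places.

X is binomial with n = 6 and p = 0.20.
P(X ≤ 0) = C(6,0)·0.20^0·0.80^6.
= 0.262144 = 0.2621.

P = 0.2621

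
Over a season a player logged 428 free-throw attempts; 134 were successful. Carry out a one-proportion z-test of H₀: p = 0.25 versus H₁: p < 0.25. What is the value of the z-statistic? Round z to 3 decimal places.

p̂ = 134/428 = 0.31308.
SE₀ = √(0.25·0.75/428) = 0.020930.
Test statistic: z = 0.06308/0.020930 = 3.014.

z = 3.014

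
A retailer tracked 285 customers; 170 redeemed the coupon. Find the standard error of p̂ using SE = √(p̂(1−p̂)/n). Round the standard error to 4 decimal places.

p̂ = 170/285 = 0.59649.
p̂(1−p̂) = 0.59649·0.40351 = 0.240690.
SE = √(0.240690/285) = √0.000844526 = 0.0291.

SE = 0.0291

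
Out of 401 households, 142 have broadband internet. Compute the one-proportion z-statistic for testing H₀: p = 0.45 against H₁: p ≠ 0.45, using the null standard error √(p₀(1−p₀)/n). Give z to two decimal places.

Sample proportion p̂ = 142/401 = 0.35411.
SE₀ = √(0.45·0.55/401) = 0.024844.
z = (p̂ − p₀)/SE = (0.35411 − 0.45)/0.024844 = -3.86.

z = -3.86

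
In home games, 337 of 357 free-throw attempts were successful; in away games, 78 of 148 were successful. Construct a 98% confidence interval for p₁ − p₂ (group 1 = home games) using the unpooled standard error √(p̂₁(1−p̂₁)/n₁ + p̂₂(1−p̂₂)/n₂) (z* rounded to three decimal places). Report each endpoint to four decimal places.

(0.3174, 0.5165)

p̂₁ = 0.94398, p̂₂ = 0.52703, so the observed difference is 0.41695.
SE = √(0.000148134 + 0.001684254) = √0.001832388 = 0.042806.
z* = 2.326 at the 98% level. Margin = 2.326·0.042806 = 0.09957.
So the interval runs from 0.3174 to 0.5165.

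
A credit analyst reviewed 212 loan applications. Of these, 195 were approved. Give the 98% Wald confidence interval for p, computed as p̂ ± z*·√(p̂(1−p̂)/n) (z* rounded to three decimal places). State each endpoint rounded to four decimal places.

With x = 195 successes in n = 212, p̂ = 0.91981.
SE(p̂) = √(0.91981·0.08019/212) = 0.018653.
The 98% critical value is z* = 2.326.
Margin of error: 2.326 × 0.018653 = 0.04339.
Interval: 0.91981 ± 0.04339 → (0.8764, 0.9632).

(0.8764, 0.9632)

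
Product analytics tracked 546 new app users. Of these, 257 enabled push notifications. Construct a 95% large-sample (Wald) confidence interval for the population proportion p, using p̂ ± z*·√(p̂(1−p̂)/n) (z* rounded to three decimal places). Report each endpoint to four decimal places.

(0.4288, 0.5126)

The sample proportion is 257/546 = 0.47070.
SE = √(p̂(1−p̂)/n) = √(0.249141/546) = 0.021361.
For 95% confidence, z* = 1.960.
Margin of error: 1.960 × 0.021361 = 0.04187.
So the interval runs from 0.4288 to 0.5126.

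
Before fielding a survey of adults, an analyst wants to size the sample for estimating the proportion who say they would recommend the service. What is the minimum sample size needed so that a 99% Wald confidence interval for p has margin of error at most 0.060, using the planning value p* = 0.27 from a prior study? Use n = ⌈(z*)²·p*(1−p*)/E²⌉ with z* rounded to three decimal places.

n = 364

For 99% confidence, z* = 2.576.
p*(1−p*) = 0.1971.
Required n before rounding: 6.635776 × 0.1971 / 0.060² = 363.309.
Rounding up, n = 364.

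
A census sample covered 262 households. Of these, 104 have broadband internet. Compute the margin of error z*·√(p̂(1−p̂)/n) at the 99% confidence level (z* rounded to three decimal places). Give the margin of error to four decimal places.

With x = 104 successes in n = 262, p̂ = 0.39695.
SE = √(p̂(1−p̂)/n) = √(0.239380/262) = 0.030227.
z* = 2.576 at the 99% level.
Margin of error = z*·SE = 2.576 × 0.030227 = 0.0779.

ME = 0.0779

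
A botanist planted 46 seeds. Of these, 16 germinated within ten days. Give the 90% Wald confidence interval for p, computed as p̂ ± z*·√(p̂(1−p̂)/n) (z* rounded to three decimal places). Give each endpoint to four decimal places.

The sample proportion is 16/46 = 0.34783.
Standard error of p̂: √(0.226843/46) = √0.004931372 = 0.070224.
z* = 1.645 at the 90% level.
Margin = 1.645·0.070224 = 0.11552.
So the interval runs from 0.2323 to 0.4633.

(0.2323, 0.4633)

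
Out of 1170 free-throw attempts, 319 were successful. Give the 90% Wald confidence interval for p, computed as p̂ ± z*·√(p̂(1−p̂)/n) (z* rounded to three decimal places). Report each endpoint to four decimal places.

(0.2512, 0.2941)

Sample proportion p̂ = 319/1170 = 0.27265.
SE = √(p̂(1−p̂)/n) = √(0.198312/1170) = 0.013019.
For 90% confidence, z* = 1.645.
Margin = 1.645·0.013019 = 0.02142.
CI: 0.27265 ± 0.02142 = (0.2512, 0.2941).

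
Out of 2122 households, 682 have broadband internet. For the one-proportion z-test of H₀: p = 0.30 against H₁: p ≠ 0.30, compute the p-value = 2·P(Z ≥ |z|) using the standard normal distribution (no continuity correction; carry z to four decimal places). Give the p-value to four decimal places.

Sample proportion p̂ = 682/2122 = 0.32139.
Null standard error: √(0.30·0.70/2122) = √0.000098963 = 0.009948.
Test statistic (full precision, shown to 4 dp): z = (682/2122 − 0.30)/SE₀ ≈ 2.1507.
From the standard normal, 2·P(Z ≥ |z|) = 0.0315.

p-value = 0.0315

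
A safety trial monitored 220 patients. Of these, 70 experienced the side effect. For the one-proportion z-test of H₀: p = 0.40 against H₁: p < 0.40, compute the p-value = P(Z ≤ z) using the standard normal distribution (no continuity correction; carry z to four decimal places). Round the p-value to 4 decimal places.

p̂ = 70/220 = 0.31818.
SE₀ = √(0.40·0.60/220) = 0.033029.
z = (p̂ − p₀)/SE = (70/220 − 0.40)/0.033029 ≈ -2.4772.
p-value = P(Z ≤ z) with z = -2.4772 → 0.0066.

p-value = 0.0066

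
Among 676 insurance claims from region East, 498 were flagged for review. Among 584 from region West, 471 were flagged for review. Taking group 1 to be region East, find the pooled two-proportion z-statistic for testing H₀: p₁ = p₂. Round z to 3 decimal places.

p̂₁ = 498/676 = 0.73669, p̂₂ = 471/584 = 0.80651.
Pooled p̂ = (498+471)/(676+584) = 969/1260 = 0.76905.
SE = √[p̂(1−p̂)(1/n₁+1/n₂)] = √[0.76905·0.23095·(1/676+1/584)] ≈ 0.023809.
z = (p̂₁ − p̂₂)/SE = (0.73669 − 0.80651)/0.023809 = -0.06982/0.023809 = -2.933.

z = -2.933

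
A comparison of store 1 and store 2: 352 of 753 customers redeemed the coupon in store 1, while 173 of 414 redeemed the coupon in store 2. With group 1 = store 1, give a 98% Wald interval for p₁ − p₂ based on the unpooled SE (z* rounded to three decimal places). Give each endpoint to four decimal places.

p̂₁ = 0.46746, p̂₂ = 0.41787, so the observed difference is 0.04959.
SE = √(0.000330599 + 0.000587573) = √0.000918172 = 0.030301.
The 98% critical value is z* = 2.326. Margin = 2.326·0.030301 = 0.07048.
CI: 0.04959 ± 0.07048 = (-0.0209, 0.1201).

(-0.0209, 0.1201)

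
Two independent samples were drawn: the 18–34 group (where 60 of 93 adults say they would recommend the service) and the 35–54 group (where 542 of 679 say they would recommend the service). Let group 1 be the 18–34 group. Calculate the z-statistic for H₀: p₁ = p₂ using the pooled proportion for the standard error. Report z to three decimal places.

p̂₁ = 60/93 = 0.64516, p̂₂ = 542/679 = 0.79823.
Pooling: p̂ = 602/772 = 0.77979.
SE = √[p̂(1−p̂)(1/n₁+1/n₂)] = √[0.77979·0.22021·(1/93+1/679)] ≈ 0.045818.
z = (p̂₁ − p̂₂)/SE = (0.64516 − 0.79823)/0.045818 = -0.15307/0.045818 = -3.341.

z = -3.341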